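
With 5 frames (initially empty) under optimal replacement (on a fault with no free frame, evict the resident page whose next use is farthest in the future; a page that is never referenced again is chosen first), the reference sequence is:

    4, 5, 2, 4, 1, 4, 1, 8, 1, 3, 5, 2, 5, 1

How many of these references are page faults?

4 -> fault, frames (4)
5 -> fault, frames (4 5)
2 -> fault, frames (4 5 2)
4 -> hit
1 -> fault, frames (4 5 2 1)
4 -> hit
1 -> hit
8 -> fault, frames (4 5 2 1 8)
1 -> hit
3 -> fault, evict 8, frames (4 5 2 1 3)
5 -> hit
2 -> hit
5 -> hit
1 -> hit
Page faults: 6.

6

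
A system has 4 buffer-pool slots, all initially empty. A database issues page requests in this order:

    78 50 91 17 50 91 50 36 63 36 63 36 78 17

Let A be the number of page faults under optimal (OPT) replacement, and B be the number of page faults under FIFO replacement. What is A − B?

-1

Under OPT: F F F F . . . F F . . . . . → 6 faults.
Under FIFO: F F F F . . . F F . . . F . → 7 faults.
A − B = 6 − 7 = -1.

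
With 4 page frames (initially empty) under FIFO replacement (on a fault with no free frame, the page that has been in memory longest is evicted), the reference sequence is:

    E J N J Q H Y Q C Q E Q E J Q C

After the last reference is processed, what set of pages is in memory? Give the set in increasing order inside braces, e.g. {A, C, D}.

E → fault, frames (E)
J → fault, frames (E J)
N → fault, frames (E J N)
J → hit
Q → fault, frames (E J N Q)
H → fault, evict E, frames (J N Q H)
Y → fault, evict J, frames (N Q H Y)
Q → hit
C → fault, evict N, frames (Q H Y C)
Q → hit
E → fault, evict Q, frames (H Y C E)
Q → fault, evict H, frames (Y C E Q)
E → hit
J → fault, evict Y, frames (C E Q J)
Q → hit
C → hit

{C, E, J, Q}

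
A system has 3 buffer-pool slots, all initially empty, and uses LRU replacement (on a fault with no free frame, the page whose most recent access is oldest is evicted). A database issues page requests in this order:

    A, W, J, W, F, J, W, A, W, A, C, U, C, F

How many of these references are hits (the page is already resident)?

A → miss, frames {A}
W → miss, frames {A,W}
J → miss, frames {A,W,J}
W → hit
F → miss, evict A, frames {J,W,F}
J → hit
W → hit
A → miss, evict F, frames {J,W,A}
W → hit
A → hit
C → miss, evict J, frames {W,A,C}
U → miss, evict W, frames {A,C,U}
C → hit
F → miss, evict A, frames {U,C,F}
Hits: 6.

6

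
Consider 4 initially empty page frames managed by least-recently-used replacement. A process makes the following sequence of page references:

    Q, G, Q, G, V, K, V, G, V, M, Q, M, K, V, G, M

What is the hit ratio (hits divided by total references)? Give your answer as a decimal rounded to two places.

Q → fault, frames [Q]
G → fault, frames [Q, G]
Q → hit
G → hit
V → fault, frames [Q, G, V]
K → fault, frames [Q, G, V, K]
V → hit
G → hit
V → hit
M → fault, evict Q, frames [K, G, V, M]
Q → fault, evict K, frames [G, V, M, Q]
M → hit
K → fault, evict G, frames [V, Q, M, K]
V → hit
G → fault, evict Q, frames [M, K, V, G]
M → hit
Hits: 8 of 16 references → 8/16 = 0.5000.

0.50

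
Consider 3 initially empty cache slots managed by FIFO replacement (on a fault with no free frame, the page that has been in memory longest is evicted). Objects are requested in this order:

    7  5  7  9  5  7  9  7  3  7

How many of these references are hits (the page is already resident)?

5

7 -> miss, frames {7}
5 -> miss, frames {7,5}
7 -> hit
9 -> miss, frames {7,5,9}
5 -> hit
7 -> hit
9 -> hit
7 -> hit
3 -> miss, evict 7, frames {5,9,3}
7 -> miss, evict 5, frames {9,3,7}
Hits: 5.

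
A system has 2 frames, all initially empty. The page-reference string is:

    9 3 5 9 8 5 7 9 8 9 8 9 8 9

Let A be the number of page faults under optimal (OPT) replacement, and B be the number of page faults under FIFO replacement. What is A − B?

Under OPT: F F F . F . F F . . . . . . → 6 faults.
Under FIFO: F F F F F F F F F . . . . . → 9 faults.
A − B = 6 − 9 = -3.

-3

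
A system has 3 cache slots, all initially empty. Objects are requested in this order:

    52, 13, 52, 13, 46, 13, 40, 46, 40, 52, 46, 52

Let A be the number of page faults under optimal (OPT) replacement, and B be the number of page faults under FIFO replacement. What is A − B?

-1

Under OPT: F F . . F . F . . . . . → 4 faults.
Under FIFO: F F . . F . F . . F . . → 5 faults.
A − B = 4 − 5 = -1.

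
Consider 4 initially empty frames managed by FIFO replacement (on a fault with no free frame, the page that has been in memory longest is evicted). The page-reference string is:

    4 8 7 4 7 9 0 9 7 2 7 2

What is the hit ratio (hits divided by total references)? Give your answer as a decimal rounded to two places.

4: miss, frames {4}
8: miss, frames {4,8}
7: miss, frames {4,8,7}
4: hit
7: hit
9: miss, frames {4,8,7,9}
0: miss, evict 4, frames {8,7,9,0}
9: hit
7: hit
2: miss, evict 8, frames {7,9,0,2}
7: hit
2: hit
Hits: 6 of 12 references → 6/12 = 0.5000.

0.50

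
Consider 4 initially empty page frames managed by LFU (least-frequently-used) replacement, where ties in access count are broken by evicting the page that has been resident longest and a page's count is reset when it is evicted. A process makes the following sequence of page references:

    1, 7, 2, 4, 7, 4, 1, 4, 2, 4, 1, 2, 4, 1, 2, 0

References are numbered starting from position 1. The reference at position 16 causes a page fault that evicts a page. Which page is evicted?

pos 1: 1 -> fault, frames [1]
pos 2: 7 -> fault, frames [1, 7]
pos 3: 2 -> fault, frames [1, 7, 2]
pos 4: 4 -> fault, frames [1, 7, 2, 4]
pos 5: 7 -> hit
pos 6: 4 -> hit
pos 7: 1 -> hit
pos 8: 4 -> hit
pos 9: 2 -> hit
pos 10: 4 -> hit
pos 11: 1 -> hit
pos 12: 2 -> hit
pos 13: 4 -> hit
pos 14: 1 -> hit
pos 15: 2 -> hit
pos 16: 0 -> fault, evict 7, frames [1, 2, 4, 0]
At position 16, page 7 is evicted.

7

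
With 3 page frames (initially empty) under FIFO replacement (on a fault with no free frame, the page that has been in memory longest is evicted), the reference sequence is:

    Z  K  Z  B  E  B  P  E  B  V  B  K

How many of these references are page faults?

8

Z -> fault, frames [Z]
K -> fault, frames [Z, K]
Z -> hit
B -> fault, frames [Z, K, B]
E -> fault, evict Z, frames [K, B, E]
B -> hit
P -> fault, evict K, frames [B, E, P]
E -> hit
B -> hit
V -> fault, evict B, frames [E, P, V]
B -> fault, evict E, frames [P, V, B]
K -> fault, evict P, frames [V, B, K]
Page faults: 8.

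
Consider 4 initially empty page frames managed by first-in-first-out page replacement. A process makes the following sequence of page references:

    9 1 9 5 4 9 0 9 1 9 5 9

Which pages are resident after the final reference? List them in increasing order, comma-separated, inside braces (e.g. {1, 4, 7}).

{0, 1, 5, 9}

9 → miss, frames {9}
1 → miss, frames {9,1}
9 → hit
5 → miss, frames {9,1,5}
4 → miss, frames {9,1,5,4}
9 → hit
0 → miss, evict 9, frames {1,5,4,0}
9 → miss, evict 1, frames {5,4,0,9}
1 → miss, evict 5, frames {4,0,9,1}
9 → hit
5 → miss, evict 4, frames {0,9,1,5}
9 → hit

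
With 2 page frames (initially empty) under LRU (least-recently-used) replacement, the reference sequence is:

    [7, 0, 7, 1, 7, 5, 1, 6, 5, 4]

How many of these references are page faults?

8

7 -> miss, frames (7)
0 -> miss, frames (7 0)
7 -> hit
1 -> miss, evict 0, frames (7 1)
7 -> hit
5 -> miss, evict 1, frames (7 5)
1 -> miss, evict 7, frames (5 1)
6 -> miss, evict 5, frames (1 6)
5 -> miss, evict 1, frames (6 5)
4 -> miss, evict 6, frames (5 4)
Page faults: 8.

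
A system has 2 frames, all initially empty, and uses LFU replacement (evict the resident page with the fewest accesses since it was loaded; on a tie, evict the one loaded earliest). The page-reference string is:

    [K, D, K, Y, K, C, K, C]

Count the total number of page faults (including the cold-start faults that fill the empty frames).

K: fault, frames [K]
D: fault, frames [K, D]
K: hit
Y: fault, evict D, frames [K, Y]
K: hit
C: fault, evict Y, frames [K, C]
K: hit
C: hit
Page faults: 4.

4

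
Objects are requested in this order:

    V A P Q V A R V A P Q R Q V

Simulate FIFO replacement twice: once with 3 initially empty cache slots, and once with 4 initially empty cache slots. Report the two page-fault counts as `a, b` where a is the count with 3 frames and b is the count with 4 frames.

10, 11

3 frames: F F F F F F F . . F F . . F → 10 faults.
4 frames: F F F F . . F F F F F F . F → 11 faults.
11 > 10: adding a frame increased faults — Belady's anomaly.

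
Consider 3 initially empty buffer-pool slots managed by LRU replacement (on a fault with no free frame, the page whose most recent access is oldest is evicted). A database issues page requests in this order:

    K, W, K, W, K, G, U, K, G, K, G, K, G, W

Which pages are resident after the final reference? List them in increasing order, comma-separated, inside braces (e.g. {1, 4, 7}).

K -> fault, frames (K)
W -> fault, frames (K W)
K -> hit
W -> hit
K -> hit
G -> fault, frames (W K G)
U -> fault, evict W, frames (K G U)
K -> hit
G -> hit
K -> hit
G -> hit
K -> hit
G -> hit
W -> fault, evict U, frames (K G W)

{G, K, W}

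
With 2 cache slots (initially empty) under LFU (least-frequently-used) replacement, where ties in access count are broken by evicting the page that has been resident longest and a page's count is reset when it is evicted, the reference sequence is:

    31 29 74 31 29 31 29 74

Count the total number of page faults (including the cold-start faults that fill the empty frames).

6

31 → miss, frames {31}
29 → miss, frames {31,29}
74 → miss, evict 31, frames {29,74}
31 → miss, evict 29, frames {74,31}
29 → miss, evict 74, frames {31,29}
31 → hit
29 → hit
74 → miss, evict 31, frames {29,74}
Page faults: 6.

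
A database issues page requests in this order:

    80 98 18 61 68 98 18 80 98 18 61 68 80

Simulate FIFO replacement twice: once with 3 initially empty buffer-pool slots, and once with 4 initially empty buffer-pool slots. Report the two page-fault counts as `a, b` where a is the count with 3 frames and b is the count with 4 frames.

3 frames: F F F F F F F F . . F F . → 10 faults.
4 frames: F F F F F . . F F F F F F → 11 faults.
11 > 10: adding a frame increased faults — Belady's anomaly.

10, 11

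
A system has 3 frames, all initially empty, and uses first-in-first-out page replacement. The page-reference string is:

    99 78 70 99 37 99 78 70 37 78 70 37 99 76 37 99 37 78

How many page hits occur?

99 → miss, frames [99]
78 → miss, frames [99, 78]
70 → miss, frames [99, 78, 70]
99 → hit
37 → miss, evict 99, frames [78, 70, 37]
99 → miss, evict 78, frames [70, 37, 99]
78 → miss, evict 70, frames [37, 99, 78]
70 → miss, evict 37, frames [99, 78, 70]
37 → miss, evict 99, frames [78, 70, 37]
78 → hit
70 → hit
37 → hit
99 → miss, evict 78, frames [70, 37, 99]
76 → miss, evict 70, frames [37, 99, 76]
37 → hit
99 → hit
37 → hit
78 → miss, evict 37, frames [99, 76, 78]
Hits: 7.

7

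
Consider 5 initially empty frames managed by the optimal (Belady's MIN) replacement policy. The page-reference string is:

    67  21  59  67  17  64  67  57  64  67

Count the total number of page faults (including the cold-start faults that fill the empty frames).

6

67 → fault, frames [67]
21 → fault, frames [67, 21]
59 → fault, frames [67, 21, 59]
67 → hit
17 → fault, frames [67, 21, 59, 17]
64 → fault, frames [67, 21, 59, 17, 64]
67 → hit
57 → fault, evict 17, frames [67, 21, 59, 64, 57]
64 → hit
67 → hit
Page faults: 6.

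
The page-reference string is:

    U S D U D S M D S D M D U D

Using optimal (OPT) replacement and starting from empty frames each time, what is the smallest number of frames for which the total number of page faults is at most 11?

f=1: 14 faults
f=2: 8 faults
f=3: 5 faults
f=4: 4 faults
Smallest f with faults ≤ 11 is 2.

2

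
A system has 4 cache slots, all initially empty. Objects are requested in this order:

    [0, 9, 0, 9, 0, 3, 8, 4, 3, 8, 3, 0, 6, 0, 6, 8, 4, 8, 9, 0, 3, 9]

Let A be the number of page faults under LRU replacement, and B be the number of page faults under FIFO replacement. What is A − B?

1

Under LRU: F F . . . F F F . . . . F . . . F . F F F . → 10 faults.
Under FIFO: F F . . . F F F . . . F F . . . . . F . F . → 9 faults.
A − B = 10 − 9 = 1.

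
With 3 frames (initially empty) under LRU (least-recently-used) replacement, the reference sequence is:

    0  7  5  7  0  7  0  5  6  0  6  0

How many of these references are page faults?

0 → fault, frames [0]
7 → fault, frames [0, 7]
5 → fault, frames [0, 7, 5]
7 → hit
0 → hit
7 → hit
0 → hit
5 → hit
6 → fault, evict 7, frames [0, 5, 6]
0 → hit
6 → hit
0 → hit
Page faults: 4.

4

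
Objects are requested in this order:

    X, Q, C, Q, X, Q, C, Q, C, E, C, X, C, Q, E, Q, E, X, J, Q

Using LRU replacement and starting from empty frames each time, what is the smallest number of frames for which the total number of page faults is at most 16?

2

f=1: 20 faults
f=2: 12 faults
f=3: 10 faults
f=4: 5 faults
f=5: 5 faults
Smallest f with faults ≤ 16 is 2.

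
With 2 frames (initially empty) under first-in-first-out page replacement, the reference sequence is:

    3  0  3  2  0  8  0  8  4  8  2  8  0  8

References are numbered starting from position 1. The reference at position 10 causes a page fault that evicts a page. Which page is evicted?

0

pos 1: 3 → miss, frames (3)
pos 2: 0 → miss, frames (3 0)
pos 3: 3 → hit
pos 4: 2 → miss, evict 3, frames (0 2)
pos 5: 0 → hit
pos 6: 8 → miss, evict 0, frames (2 8)
pos 7: 0 → miss, evict 2, frames (8 0)
pos 8: 8 → hit
pos 9: 4 → miss, evict 8, frames (0 4)
pos 10: 8 → miss, evict 0, frames (4 8)
At position 10, page 0 is evicted.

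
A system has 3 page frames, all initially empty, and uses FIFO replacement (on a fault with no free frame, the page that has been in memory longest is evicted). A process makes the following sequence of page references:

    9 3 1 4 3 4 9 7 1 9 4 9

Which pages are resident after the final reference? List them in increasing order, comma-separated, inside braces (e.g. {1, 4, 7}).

{1, 4, 9}

9: fault, frames [9]
3: fault, frames [9, 3]
1: fault, frames [9, 3, 1]
4: fault, evict 9, frames [3, 1, 4]
3: hit
4: hit
9: fault, evict 3, frames [1, 4, 9]
7: fault, evict 1, frames [4, 9, 7]
1: fault, evict 4, frames [9, 7, 1]
9: hit
4: fault, evict 9, frames [7, 1, 4]
9: fault, evict 7, frames [1, 4, 9]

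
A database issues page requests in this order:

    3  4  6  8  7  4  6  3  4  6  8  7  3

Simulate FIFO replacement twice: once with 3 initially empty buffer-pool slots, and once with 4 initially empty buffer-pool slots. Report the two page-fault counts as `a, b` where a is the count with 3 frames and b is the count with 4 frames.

10, 11

3 frames: F F F F F F F F . . F F . → 10 faults.
4 frames: F F F F F . . F F F F F F → 11 faults.
11 > 10: adding a frame increased faults — Belady's anomaly.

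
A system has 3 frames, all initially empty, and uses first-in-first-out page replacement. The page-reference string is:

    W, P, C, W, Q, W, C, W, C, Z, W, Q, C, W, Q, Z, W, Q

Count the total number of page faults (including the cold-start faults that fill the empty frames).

9

W: fault, frames (W)
P: fault, frames (W P)
C: fault, frames (W P C)
W: hit
Q: fault, evict W, frames (P C Q)
W: fault, evict P, frames (C Q W)
C: hit
W: hit
C: hit
Z: fault, evict C, frames (Q W Z)
W: hit
Q: hit
C: fault, evict Q, frames (W Z C)
W: hit
Q: fault, evict W, frames (Z C Q)
Z: hit
W: fault, evict Z, frames (C Q W)
Q: hit
Page faults: 9.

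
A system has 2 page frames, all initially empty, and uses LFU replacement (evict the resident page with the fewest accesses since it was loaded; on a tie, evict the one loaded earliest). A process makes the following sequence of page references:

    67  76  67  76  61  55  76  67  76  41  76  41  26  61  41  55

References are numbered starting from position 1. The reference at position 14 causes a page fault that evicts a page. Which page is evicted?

26

pos 1: 67 -> fault, frames {67}
pos 2: 76 -> fault, frames {67,76}
pos 3: 67 -> hit
pos 4: 76 -> hit
pos 5: 61 -> fault, evict 67, frames {76,61}
pos 6: 55 -> fault, evict 61, frames {76,55}
pos 7: 76 -> hit
pos 8: 67 -> fault, evict 55, frames {76,67}
pos 9: 76 -> hit
pos 10: 41 -> fault, evict 67, frames {76,41}
pos 11: 76 -> hit
pos 12: 41 -> hit
pos 13: 26 -> fault, evict 41, frames {76,26}
pos 14: 61 -> fault, evict 26, frames {76,61}
At position 14, page 26 is evicted.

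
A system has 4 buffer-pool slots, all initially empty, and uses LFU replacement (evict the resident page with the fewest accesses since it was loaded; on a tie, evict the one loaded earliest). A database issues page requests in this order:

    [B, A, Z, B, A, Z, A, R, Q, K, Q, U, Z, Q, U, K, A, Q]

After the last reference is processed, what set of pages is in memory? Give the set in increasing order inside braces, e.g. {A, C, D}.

{A, B, Q, Z}

B → miss, frames [B]
A → miss, frames [B, A]
Z → miss, frames [B, A, Z]
B → hit
A → hit
Z → hit
A → hit
R → miss, frames [B, A, Z, R]
Q → miss, evict R, frames [B, A, Z, Q]
K → miss, evict Q, frames [B, A, Z, K]
Q → miss, evict K, frames [B, A, Z, Q]
U → miss, evict Q, frames [B, A, Z, U]
Z → hit
Q → miss, evict U, frames [B, A, Z, Q]
U → miss, evict Q, frames [B, A, Z, U]
K → miss, evict U, frames [B, A, Z, K]
A → hit
Q → miss, evict K, frames [B, A, Z, Q]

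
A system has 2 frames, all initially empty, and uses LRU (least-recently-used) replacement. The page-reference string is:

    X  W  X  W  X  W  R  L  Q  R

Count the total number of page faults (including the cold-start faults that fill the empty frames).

6

X → miss, frames {X}
W → miss, frames {X,W}
X → hit
W → hit
X → hit
W → hit
R → miss, evict X, frames {W,R}
L → miss, evict W, frames {R,L}
Q → miss, evict R, frames {L,Q}
R → miss, evict L, frames {Q,R}
Page faults: 6.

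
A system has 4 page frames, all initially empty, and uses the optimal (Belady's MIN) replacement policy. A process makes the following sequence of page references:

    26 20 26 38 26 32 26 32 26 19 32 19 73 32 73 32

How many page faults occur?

26: fault, frames {26}
20: fault, frames {26,20}
26: hit
38: fault, frames {26,20,38}
26: hit
32: fault, frames {26,20,38,32}
26: hit
32: hit
26: hit
19: fault, evict 38, frames {26,20,32,19}
32: hit
19: hit
73: fault, evict 19, frames {26,20,32,73}
32: hit
73: hit
32: hit
Page faults: 6.

6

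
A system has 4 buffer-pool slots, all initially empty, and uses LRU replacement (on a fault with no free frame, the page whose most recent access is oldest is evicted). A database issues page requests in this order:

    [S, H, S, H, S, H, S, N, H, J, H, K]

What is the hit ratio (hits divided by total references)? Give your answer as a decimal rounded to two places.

S: fault, frames [S]
H: fault, frames [S, H]
S: hit
H: hit
S: hit
H: hit
S: hit
N: fault, frames [H, S, N]
H: hit
J: fault, frames [S, N, H, J]
H: hit
K: fault, evict S, frames [N, J, H, K]
Hits: 7 of 12 references → 7/12 = 0.5833.

0.58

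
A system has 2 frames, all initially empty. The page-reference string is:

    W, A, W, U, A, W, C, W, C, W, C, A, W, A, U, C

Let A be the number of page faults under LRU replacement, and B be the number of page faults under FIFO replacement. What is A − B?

1

Under LRU: F F . F F F F . . . . F F . F F → 10 faults.
Under FIFO: F F . F . F F . . . . F F . F F → 9 faults.
A − B = 10 − 9 = 1.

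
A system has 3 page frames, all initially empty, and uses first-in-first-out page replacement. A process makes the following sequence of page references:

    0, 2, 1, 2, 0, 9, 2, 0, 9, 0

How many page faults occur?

5

0 → fault, frames (0)
2 → fault, frames (0 2)
1 → fault, frames (0 2 1)
2 → hit
0 → hit
9 → fault, evict 0, frames (2 1 9)
2 → hit
0 → fault, evict 2, frames (1 9 0)
9 → hit
0 → hit
Page faults: 5.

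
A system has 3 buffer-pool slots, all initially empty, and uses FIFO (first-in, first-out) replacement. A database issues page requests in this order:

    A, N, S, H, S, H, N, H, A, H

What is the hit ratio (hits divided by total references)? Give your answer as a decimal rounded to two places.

A: miss, frames (A)
N: miss, frames (A N)
S: miss, frames (A N S)
H: miss, evict A, frames (N S H)
S: hit
H: hit
N: hit
H: hit
A: miss, evict N, frames (S H A)
H: hit
Hits: 5 of 10 references → 5/10 = 0.5000.

0.50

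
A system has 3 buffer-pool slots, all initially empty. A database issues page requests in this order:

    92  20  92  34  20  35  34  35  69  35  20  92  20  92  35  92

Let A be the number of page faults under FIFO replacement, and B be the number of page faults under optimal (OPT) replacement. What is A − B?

Under FIFO: F F . F . F . . F . F F . . F . → 8 faults.
Under OPT: F F . F . F . . F . . F . . . . → 6 faults.
A − B = 8 − 6 = 2.

2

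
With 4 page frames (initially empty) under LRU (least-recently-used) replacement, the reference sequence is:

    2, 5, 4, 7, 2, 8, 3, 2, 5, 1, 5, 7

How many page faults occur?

2: miss, frames (2)
5: miss, frames (2 5)
4: miss, frames (2 5 4)
7: miss, frames (2 5 4 7)
2: hit
8: miss, evict 5, frames (4 7 2 8)
3: miss, evict 4, frames (7 2 8 3)
2: hit
5: miss, evict 7, frames (8 3 2 5)
1: miss, evict 8, frames (3 2 5 1)
5: hit
7: miss, evict 3, frames (2 1 5 7)
Page faults: 9.

9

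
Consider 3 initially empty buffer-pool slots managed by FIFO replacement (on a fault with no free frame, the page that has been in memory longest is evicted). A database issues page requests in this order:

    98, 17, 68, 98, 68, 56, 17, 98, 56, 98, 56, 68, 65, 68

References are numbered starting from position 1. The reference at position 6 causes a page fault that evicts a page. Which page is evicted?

98

pos 1: 98 -> miss, frames [98]
pos 2: 17 -> miss, frames [98, 17]
pos 3: 68 -> miss, frames [98, 17, 68]
pos 4: 98 -> hit
pos 5: 68 -> hit
pos 6: 56 -> miss, evict 98, frames [17, 68, 56]
At position 6, page 98 is evicted.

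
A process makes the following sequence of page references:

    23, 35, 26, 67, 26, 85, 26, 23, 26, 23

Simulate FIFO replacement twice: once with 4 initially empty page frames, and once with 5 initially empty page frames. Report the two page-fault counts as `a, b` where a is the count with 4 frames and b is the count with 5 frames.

4 frames: F F F F . F . F . . → 6 faults.
5 frames: F F F F . F . . . . → 5 faults.
5 < 6: adding a frame reduced faults, as is typical.

6, 5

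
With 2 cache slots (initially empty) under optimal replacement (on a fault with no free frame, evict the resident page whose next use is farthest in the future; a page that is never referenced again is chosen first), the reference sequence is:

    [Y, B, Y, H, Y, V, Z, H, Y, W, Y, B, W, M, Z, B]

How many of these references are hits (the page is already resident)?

6

Y → fault, frames (Y)
B → fault, frames (Y B)
Y → hit
H → fault, evict B, frames (Y H)
Y → hit
V → fault, evict Y, frames (H V)
Z → fault, evict V, frames (H Z)
H → hit
Y → fault, evict H, frames (Z Y)
W → fault, evict Z, frames (Y W)
Y → hit
B → fault, evict Y, frames (W B)
W → hit
M → fault, evict W, frames (B M)
Z → fault, evict M, frames (B Z)
B → hit
Hits: 6.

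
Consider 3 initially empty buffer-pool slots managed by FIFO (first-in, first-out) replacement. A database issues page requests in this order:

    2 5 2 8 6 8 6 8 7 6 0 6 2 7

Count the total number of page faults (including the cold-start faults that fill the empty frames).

2: fault, frames [2]
5: fault, frames [2, 5]
2: hit
8: fault, frames [2, 5, 8]
6: fault, evict 2, frames [5, 8, 6]
8: hit
6: hit
8: hit
7: fault, evict 5, frames [8, 6, 7]
6: hit
0: fault, evict 8, frames [6, 7, 0]
6: hit
2: fault, evict 6, frames [7, 0, 2]
7: hit
Page faults: 7.

7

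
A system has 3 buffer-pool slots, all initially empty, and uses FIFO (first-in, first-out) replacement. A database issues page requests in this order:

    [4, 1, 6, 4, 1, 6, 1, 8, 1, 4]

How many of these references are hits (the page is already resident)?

5

4 -> miss, frames {4}
1 -> miss, frames {4,1}
6 -> miss, frames {4,1,6}
4 -> hit
1 -> hit
6 -> hit
1 -> hit
8 -> miss, evict 4, frames {1,6,8}
1 -> hit
4 -> miss, evict 1, frames {6,8,4}
Hits: 5.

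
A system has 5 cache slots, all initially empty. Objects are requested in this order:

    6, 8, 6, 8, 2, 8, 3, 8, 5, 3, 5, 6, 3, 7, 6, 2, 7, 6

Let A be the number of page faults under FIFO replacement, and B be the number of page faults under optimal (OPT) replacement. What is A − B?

1

Under FIFO: F F . . F . F . F . . . . F F . . . → 7 faults.
Under OPT: F F . . F . F . F . . . . F . . . . → 6 faults.
A − B = 7 − 6 = 1.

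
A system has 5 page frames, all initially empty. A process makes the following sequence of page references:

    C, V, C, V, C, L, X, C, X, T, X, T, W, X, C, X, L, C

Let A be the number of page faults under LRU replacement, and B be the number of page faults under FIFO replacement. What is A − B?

Under LRU: F F . . . F F . . F . . F . . . . . → 6 faults.
Under FIFO: F F . . . F F . . F . . F . F . . . → 7 faults.
A − B = 6 − 7 = -1.

-1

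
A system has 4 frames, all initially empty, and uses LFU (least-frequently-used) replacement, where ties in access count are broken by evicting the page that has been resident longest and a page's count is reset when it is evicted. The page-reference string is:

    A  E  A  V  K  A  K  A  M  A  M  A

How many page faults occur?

A -> miss, frames {A}
E -> miss, frames {A,E}
A -> hit
V -> miss, frames {A,E,V}
K -> miss, frames {A,E,V,K}
A -> hit
K -> hit
A -> hit
M -> miss, evict E, frames {A,V,K,M}
A -> hit
M -> hit
A -> hit
Page faults: 5.

5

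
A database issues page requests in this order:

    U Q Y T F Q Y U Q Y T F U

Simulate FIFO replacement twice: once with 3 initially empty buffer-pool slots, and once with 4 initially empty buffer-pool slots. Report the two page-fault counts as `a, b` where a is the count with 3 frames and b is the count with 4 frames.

10, 11

3 frames: F F F F F F F F . . F F . → 10 faults.
4 frames: F F F F F . . F F F F F F → 11 faults.
11 > 10: adding a frame increased faults — Belady's anomaly.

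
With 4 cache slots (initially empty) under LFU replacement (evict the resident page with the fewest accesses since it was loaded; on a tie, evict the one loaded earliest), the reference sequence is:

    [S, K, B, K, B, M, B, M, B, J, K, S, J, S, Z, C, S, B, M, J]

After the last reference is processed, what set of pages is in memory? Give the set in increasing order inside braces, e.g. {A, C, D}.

S -> fault, frames [S]
K -> fault, frames [S, K]
B -> fault, frames [S, K, B]
K -> hit
B -> hit
M -> fault, frames [S, K, B, M]
B -> hit
M -> hit
B -> hit
J -> fault, evict S, frames [K, B, M, J]
K -> hit
S -> fault, evict J, frames [K, B, M, S]
J -> fault, evict S, frames [K, B, M, J]
S -> fault, evict J, frames [K, B, M, S]
Z -> fault, evict S, frames [K, B, M, Z]
C -> fault, evict Z, frames [K, B, M, C]
S -> fault, evict C, frames [K, B, M, S]
B -> hit
M -> hit
J -> fault, evict S, frames [K, B, M, J]

{B, J, K, M}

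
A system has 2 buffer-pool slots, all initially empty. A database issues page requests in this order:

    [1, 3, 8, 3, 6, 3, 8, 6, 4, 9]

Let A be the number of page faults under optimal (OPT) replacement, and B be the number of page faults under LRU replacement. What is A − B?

-1

Under OPT: F F F . F . F . F F → 7 faults.
Under LRU: F F F . F . F F F F → 8 faults.
A − B = 7 − 8 = -1.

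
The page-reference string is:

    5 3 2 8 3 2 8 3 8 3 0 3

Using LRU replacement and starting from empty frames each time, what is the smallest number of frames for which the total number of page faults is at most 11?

2

f=1: 12 faults
f=2: 9 faults
f=3: 5 faults
f=4: 5 faults
f=5: 5 faults
Smallest f with faults ≤ 11 is 2.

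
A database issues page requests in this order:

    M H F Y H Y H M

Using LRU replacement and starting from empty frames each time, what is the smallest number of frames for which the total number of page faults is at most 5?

f=1: 8 faults
f=2: 6 faults
f=3: 5 faults
f=4: 4 faults
Smallest f with faults ≤ 5 is 3.

3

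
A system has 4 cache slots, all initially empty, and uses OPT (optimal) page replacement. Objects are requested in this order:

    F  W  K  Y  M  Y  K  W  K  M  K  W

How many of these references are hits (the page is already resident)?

F -> miss, frames [F]
W -> miss, frames [F, W]
K -> miss, frames [F, W, K]
Y -> miss, frames [F, W, K, Y]
M -> miss, evict F, frames [W, K, Y, M]
Y -> hit
K -> hit
W -> hit
K -> hit
M -> hit
K -> hit
W -> hit
Hits: 7.

7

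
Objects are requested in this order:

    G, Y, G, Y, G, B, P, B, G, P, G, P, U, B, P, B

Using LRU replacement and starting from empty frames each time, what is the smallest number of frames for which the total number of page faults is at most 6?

3

f=1: 16 faults
f=2: 9 faults
f=3: 6 faults
f=4: 5 faults
f=5: 5 faults
Smallest f with faults ≤ 6 is 3.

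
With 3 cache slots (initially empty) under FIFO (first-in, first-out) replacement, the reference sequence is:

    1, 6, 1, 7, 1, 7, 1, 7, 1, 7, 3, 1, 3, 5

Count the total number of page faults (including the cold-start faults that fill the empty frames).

1 -> fault, frames [1]
6 -> fault, frames [1, 6]
1 -> hit
7 -> fault, frames [1, 6, 7]
1 -> hit
7 -> hit
1 -> hit
7 -> hit
1 -> hit
7 -> hit
3 -> fault, evict 1, frames [6, 7, 3]
1 -> fault, evict 6, frames [7, 3, 1]
3 -> hit
5 -> fault, evict 7, frames [3, 1, 5]
Page faults: 6.

6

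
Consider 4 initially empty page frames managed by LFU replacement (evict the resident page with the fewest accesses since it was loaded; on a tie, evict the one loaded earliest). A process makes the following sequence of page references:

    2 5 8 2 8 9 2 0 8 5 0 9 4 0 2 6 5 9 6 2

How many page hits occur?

2 → miss, frames (2)
5 → miss, frames (2 5)
8 → miss, frames (2 5 8)
2 → hit
8 → hit
9 → miss, frames (2 5 8 9)
2 → hit
0 → miss, evict 5, frames (2 8 9 0)
8 → hit
5 → miss, evict 9, frames (2 8 0 5)
0 → hit
9 → miss, evict 5, frames (2 8 0 9)
4 → miss, evict 9, frames (2 8 0 4)
0 → hit
2 → hit
6 → miss, evict 4, frames (2 8 0 6)
5 → miss, evict 6, frames (2 8 0 5)
9 → miss, evict 5, frames (2 8 0 9)
6 → miss, evict 9, frames (2 8 0 6)
2 → hit
Hits: 8.

8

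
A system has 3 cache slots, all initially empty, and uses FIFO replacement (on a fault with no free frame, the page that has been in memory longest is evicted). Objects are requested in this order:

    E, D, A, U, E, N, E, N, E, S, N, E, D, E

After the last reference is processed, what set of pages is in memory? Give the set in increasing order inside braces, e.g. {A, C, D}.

E: fault, frames (E)
D: fault, frames (E D)
A: fault, frames (E D A)
U: fault, evict E, frames (D A U)
E: fault, evict D, frames (A U E)
N: fault, evict A, frames (U E N)
E: hit
N: hit
E: hit
S: fault, evict U, frames (E N S)
N: hit
E: hit
D: fault, evict E, frames (N S D)
E: fault, evict N, frames (S D E)

{D, E, S}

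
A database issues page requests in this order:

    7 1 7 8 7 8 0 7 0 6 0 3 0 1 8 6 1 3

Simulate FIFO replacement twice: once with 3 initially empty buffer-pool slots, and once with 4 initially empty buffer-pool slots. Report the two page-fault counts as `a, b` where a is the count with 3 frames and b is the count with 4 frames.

12, 8

3 frames: F F . F . . F F . F . F F F F F . F → 12 faults.
4 frames: F F . F . . F . . F . F . F F . . . → 8 faults.
8 < 12: adding a frame reduced faults, as is typical.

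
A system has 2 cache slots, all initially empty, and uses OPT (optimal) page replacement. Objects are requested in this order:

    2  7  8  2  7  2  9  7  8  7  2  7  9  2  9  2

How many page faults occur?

8

2 → miss, frames {2}
7 → miss, frames {2,7}
8 → miss, evict 7, frames {2,8}
2 → hit
7 → miss, evict 8, frames {2,7}
2 → hit
9 → miss, evict 2, frames {7,9}
7 → hit
8 → miss, evict 9, frames {7,8}
7 → hit
2 → miss, evict 8, frames {7,2}
7 → hit
9 → miss, evict 7, frames {2,9}
2 → hit
9 → hit
2 → hit
Page faults: 8.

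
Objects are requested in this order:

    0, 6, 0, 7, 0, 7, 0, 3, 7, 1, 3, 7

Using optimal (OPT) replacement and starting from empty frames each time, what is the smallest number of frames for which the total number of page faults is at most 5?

3

f=1: 12 faults
f=2: 6 faults
f=3: 5 faults
f=4: 5 faults
f=5: 5 faults
Smallest f with faults ≤ 5 is 3.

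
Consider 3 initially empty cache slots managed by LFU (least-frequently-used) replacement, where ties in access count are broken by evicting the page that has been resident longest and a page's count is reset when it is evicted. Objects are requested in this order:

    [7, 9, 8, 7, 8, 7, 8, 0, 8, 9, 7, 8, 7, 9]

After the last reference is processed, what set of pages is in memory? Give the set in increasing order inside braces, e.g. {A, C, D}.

7 → miss, frames [7]
9 → miss, frames [7, 9]
8 → miss, frames [7, 9, 8]
7 → hit
8 → hit
7 → hit
8 → hit
0 → miss, evict 9, frames [7, 8, 0]
8 → hit
9 → miss, evict 0, frames [7, 8, 9]
7 → hit
8 → hit
7 → hit
9 → hit

{7, 8, 9}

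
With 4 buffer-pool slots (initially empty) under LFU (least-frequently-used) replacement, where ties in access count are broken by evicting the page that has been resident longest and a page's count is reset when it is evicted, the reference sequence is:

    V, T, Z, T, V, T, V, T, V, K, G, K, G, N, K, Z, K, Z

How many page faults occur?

V -> fault, frames (V)
T -> fault, frames (V T)
Z -> fault, frames (V T Z)
T -> hit
V -> hit
T -> hit
V -> hit
T -> hit
V -> hit
K -> fault, frames (V T Z K)
G -> fault, evict Z, frames (V T K G)
K -> hit
G -> hit
N -> fault, evict K, frames (V T G N)
K -> fault, evict N, frames (V T G K)
Z -> fault, evict K, frames (V T G Z)
K -> fault, evict Z, frames (V T G K)
Z -> fault, evict K, frames (V T G Z)
Page faults: 10.

10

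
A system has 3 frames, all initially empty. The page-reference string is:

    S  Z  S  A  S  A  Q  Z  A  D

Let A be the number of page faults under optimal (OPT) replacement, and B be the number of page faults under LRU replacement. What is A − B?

-1

Under OPT: F F . F . . F . . F → 5 faults.
Under LRU: F F . F . . F F . F → 6 faults.
A − B = 5 − 6 = -1.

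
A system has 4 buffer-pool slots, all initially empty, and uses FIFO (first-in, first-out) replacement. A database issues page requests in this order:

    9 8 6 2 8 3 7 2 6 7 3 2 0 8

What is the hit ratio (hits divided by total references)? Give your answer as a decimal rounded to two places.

9 -> miss, frames {9}
8 -> miss, frames {9,8}
6 -> miss, frames {9,8,6}
2 -> miss, frames {9,8,6,2}
8 -> hit
3 -> miss, evict 9, frames {8,6,2,3}
7 -> miss, evict 8, frames {6,2,3,7}
2 -> hit
6 -> hit
7 -> hit
3 -> hit
2 -> hit
0 -> miss, evict 6, frames {2,3,7,0}
8 -> miss, evict 2, frames {3,7,0,8}
Hits: 6 of 14 references → 6/14 = 0.4286.

0.43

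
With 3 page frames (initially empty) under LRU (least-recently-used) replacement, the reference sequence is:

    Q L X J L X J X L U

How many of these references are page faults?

5

Q: miss, frames [Q]
L: miss, frames [Q, L]
X: miss, frames [Q, L, X]
J: miss, evict Q, frames [L, X, J]
L: hit
X: hit
J: hit
X: hit
L: hit
U: miss, evict J, frames [X, L, U]
Page faults: 5.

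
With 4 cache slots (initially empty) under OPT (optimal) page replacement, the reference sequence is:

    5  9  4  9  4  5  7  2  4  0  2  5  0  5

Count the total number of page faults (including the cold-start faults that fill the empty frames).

5 → miss, frames {5}
9 → miss, frames {5,9}
4 → miss, frames {5,9,4}
9 → hit
4 → hit
5 → hit
7 → miss, frames {5,9,4,7}
2 → miss, evict 7, frames {5,9,4,2}
4 → hit
0 → miss, evict 4, frames {5,9,2,0}
2 → hit
5 → hit
0 → hit
5 → hit
Page faults: 6.

6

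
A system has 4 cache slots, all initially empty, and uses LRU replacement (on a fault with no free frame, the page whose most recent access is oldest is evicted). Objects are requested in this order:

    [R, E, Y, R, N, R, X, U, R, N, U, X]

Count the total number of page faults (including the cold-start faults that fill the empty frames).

6

R → fault, frames [R]
E → fault, frames [R, E]
Y → fault, frames [R, E, Y]
R → hit
N → fault, frames [E, Y, R, N]
R → hit
X → fault, evict E, frames [Y, N, R, X]
U → fault, evict Y, frames [N, R, X, U]
R → hit
N → hit
U → hit
X → hit
Page faults: 6.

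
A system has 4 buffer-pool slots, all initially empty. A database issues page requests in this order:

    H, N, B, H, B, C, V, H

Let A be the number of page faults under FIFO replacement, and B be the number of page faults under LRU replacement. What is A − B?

Under FIFO: F F F . . F F F → 6 faults.
Under LRU: F F F . . F F . → 5 faults.
A − B = 6 − 5 = 1.

1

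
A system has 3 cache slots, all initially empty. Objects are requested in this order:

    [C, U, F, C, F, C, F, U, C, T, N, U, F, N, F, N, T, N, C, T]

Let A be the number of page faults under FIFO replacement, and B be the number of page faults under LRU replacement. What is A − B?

Under FIFO: F F F . . . . . . F F F F . . . F F F . → 10 faults.
Under LRU: F F F . . . . . . F F F F . . . F . F . → 9 faults.
A − B = 10 − 9 = 1.

1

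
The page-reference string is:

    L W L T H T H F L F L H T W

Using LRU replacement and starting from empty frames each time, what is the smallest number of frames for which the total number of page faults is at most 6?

f=1: 14 faults
f=2: 9 faults
f=3: 8 faults
f=4: 6 faults
f=5: 5 faults
Smallest f with faults ≤ 6 is 4.

4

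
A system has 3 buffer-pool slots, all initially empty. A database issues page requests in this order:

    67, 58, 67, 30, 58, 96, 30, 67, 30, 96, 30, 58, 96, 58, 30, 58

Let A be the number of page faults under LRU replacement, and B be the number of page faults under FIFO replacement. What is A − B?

-1

Under LRU: F F . F . F . F . . . F . . . . → 6 faults.
Under FIFO: F F . F . F . F . . . F . . F . → 7 faults.
A − B = 6 − 7 = -1.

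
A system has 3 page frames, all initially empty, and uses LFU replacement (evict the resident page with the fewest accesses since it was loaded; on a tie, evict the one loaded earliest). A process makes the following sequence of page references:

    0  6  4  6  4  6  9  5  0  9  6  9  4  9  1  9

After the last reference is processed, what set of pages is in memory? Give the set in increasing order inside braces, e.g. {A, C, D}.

0 -> fault, frames {0}
6 -> fault, frames {0,6}
4 -> fault, frames {0,6,4}
6 -> hit
4 -> hit
6 -> hit
9 -> fault, evict 0, frames {6,4,9}
5 -> fault, evict 9, frames {6,4,5}
0 -> fault, evict 5, frames {6,4,0}
9 -> fault, evict 0, frames {6,4,9}
6 -> hit
9 -> hit
4 -> hit
9 -> hit
1 -> fault, evict 4, frames {6,9,1}
9 -> hit

{1, 6, 9}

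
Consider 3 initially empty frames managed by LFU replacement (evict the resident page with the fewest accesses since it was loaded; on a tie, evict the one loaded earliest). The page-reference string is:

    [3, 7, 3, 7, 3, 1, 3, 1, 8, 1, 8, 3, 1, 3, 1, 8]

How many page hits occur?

12

3 -> fault, frames {3}
7 -> fault, frames {3,7}
3 -> hit
7 -> hit
3 -> hit
1 -> fault, frames {3,7,1}
3 -> hit
1 -> hit
8 -> fault, evict 7, frames {3,1,8}
1 -> hit
8 -> hit
3 -> hit
1 -> hit
3 -> hit
1 -> hit
8 -> hit
Hits: 12.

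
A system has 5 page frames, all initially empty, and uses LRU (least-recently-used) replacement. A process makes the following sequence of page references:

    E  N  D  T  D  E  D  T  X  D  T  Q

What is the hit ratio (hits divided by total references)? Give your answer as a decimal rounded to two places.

0.50

E → miss, frames [E]
N → miss, frames [E, N]
D → miss, frames [E, N, D]
T → miss, frames [E, N, D, T]
D → hit
E → hit
D → hit
T → hit
X → miss, frames [N, E, D, T, X]
D → hit
T → hit
Q → miss, evict N, frames [E, X, D, T, Q]
Hits: 6 of 12 references → 6/12 = 0.5000.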